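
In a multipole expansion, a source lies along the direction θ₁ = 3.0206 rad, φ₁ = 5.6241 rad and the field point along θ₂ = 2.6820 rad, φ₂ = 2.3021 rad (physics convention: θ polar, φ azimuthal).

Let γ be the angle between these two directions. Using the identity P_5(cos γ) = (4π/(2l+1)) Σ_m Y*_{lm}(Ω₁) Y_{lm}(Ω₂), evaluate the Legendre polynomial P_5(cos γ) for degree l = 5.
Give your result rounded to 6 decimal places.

-0.326361

Expand P_5 via completeness: Σ_{m} conj(Y_{5,m}) at Ω₁ times Y_{5,m} at Ω₂ —
  term(m=-5) = (-0.000000, -0.000000)   from Y*(Ω₁)=(-0.000012, 0.000002), Y(Ω₂)=(0.003926, 0.006937)
  term(m=-4) = (0.000012, 0.000010)   from Y*(Ω₁)=(0.000271, 0.000150), Y(Ω₂)=(0.049741, 0.010934)
  term(m=-3) = (-0.000772, -0.000464)   from Y*(Ω₁)=(-0.001892, -0.004396), Y(Ω₂)=(0.152738, -0.109761)
  term(m=-2) = (0.018900, 0.007132)   from Y*(Ω₁)=(-0.011984, 0.046425), Y(Ω₂)=(0.045493, -0.418854)
  term(m=-1) = (-0.135593, -0.024731)   from Y*(Ω₁)=(0.232155, -0.179837), Y(Ω₂)=(-0.313450, -0.349338)
  term(m=+0) = (-0.050775, -0.000000)   from Y*(Ω₁)=(-0.835604, -0.000000), Y(Ω₂)=(0.060764, 0.000000)
  term(m=+1) = (-0.135593, 0.024731)   from Y*(Ω₁)=(-0.232155, -0.179837), Y(Ω₂)=(0.313450, -0.349338)
  term(m=+2) = (0.018900, -0.007132)   from Y*(Ω₁)=(-0.011984, -0.046425), Y(Ω₂)=(0.045493, 0.418854)
  term(m=+3) = (-0.000772, 0.000464)   from Y*(Ω₁)=(0.001892, -0.004396), Y(Ω₂)=(-0.152738, -0.109761)
  term(m=+4) = (0.000012, -0.000010)   from Y*(Ω₁)=(0.000271, -0.000150), Y(Ω₂)=(0.049741, -0.010934)
  term(m=+5) = (-0.000000, 0.000000)   from Y*(Ω₁)=(0.000012, 0.000002), Y(Ω₂)=(-0.003926, 0.006937)
Total Σ_m = (-0.285681, -0.000000). Multiply by 1.142397: (-0.326361, -0.000000). P_5(cos γ) = -0.326361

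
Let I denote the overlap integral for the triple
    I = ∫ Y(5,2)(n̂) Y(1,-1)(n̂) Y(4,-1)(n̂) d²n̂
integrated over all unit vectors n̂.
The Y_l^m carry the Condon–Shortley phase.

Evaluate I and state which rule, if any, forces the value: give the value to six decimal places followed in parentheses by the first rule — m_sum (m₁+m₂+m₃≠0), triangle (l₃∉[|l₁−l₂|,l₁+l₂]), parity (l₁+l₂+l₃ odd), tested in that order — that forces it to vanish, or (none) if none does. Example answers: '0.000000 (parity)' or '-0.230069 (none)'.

m-sum 0 ✓  L=10 even ✓  4≤4≤6 ✓
Π(2lᵢ+1) = 11×3×9 = 297
triangle coeff Δ(5,1,4) = 1/495
Σ_t [1,1]: t=1:−1/576 = -1/576
(3j)²=5/99 [(5 1 4; 0 0 0)], sign=-1
Σ_t [0,0]: t=0:+1/1440 = 1/1440
(3j)²=7/165 [(5 1 4; 2 -1 -1)], sign=-1
⇒ 4πI² = 7/11
I = (+1)√(7/11/(4π)) = 0.22503380
No selection rule forces the value: the integral is nonzero (none).

0.225034 (none)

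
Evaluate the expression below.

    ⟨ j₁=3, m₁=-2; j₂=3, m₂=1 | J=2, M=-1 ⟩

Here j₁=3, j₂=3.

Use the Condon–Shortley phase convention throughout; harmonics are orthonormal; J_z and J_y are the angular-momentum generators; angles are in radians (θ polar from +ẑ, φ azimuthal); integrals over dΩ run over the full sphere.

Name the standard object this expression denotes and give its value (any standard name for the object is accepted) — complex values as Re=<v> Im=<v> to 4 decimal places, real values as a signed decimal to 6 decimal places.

Clebsch–Gordan coefficient, −√(5/28) ≈ -0.422577

This is a Clebsch–Gordan (vector-coupling) coefficient.
√[5·4!2!2!/9! · 1!5!4!2!1!3!] = √(320/7)
  +(−1)^3/∏(3,1,2,1,0,1)! = -1/12  (running -1/12)
  +(−1)^4/∏(4,0,1,0,1,2)! = 1/48  (running -1/16)
⟨..|..⟩ = √(320/7)·(-1/16) = -0.422577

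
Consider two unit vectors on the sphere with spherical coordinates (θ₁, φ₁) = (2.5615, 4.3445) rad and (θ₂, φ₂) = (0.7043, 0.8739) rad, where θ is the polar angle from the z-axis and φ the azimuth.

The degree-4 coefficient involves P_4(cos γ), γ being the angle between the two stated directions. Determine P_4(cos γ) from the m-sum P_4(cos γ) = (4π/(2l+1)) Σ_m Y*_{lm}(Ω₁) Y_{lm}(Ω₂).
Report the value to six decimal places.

0.748363

Expand P_4 via completeness: Σ_{m} conj(Y_{4,m}) at Ω₁ times Y_{4,m} at Ω₂ —
  m=-4: Y*=0.00396 - 0.03974j  Y=-0.07296 + 0.02697j  product 0.00078 + 0.00301j
  m=-3: Y*=-0.15391 - 0.07763j  Y=-0.22473 - 0.12864j  product 0.02460 + 0.03724j
  m=-2: Y*=-0.29033 + 0.26286j  Y=-0.07570 - 0.42318j  product 0.13321 + 0.10296j
  m=-1: Y*=0.14797 + 0.38391j  Y=0.15960 - 0.19068j  product 0.09682 + 0.03306j
  m=+0: Y*=-0.09075 + 0.00000j  Y=-0.27696 + 0.00000j  product 0.02513 + 0.00000j
  m=+1: Y*=-0.14797 + 0.38391j  Y=-0.15960 - 0.19068j  product 0.09682 - 0.03306j
  m=+2: Y*=-0.29033 - 0.26286j  Y=-0.07570 + 0.42318j  product 0.13321 - 0.10296j
  m=+3: Y*=0.15391 - 0.07763j  Y=0.22473 - 0.12864j  product 0.02460 - 0.03724j
  m=+4: Y*=0.00396 + 0.03974j  Y=-0.07296 - 0.02697j  product 0.00078 - 0.00301j
Total Σ_m = 0.53598 - 0.00000j. Multiply by 1.396263: 0.74836 - 0.00000j. P_4(cos γ) = 0.748363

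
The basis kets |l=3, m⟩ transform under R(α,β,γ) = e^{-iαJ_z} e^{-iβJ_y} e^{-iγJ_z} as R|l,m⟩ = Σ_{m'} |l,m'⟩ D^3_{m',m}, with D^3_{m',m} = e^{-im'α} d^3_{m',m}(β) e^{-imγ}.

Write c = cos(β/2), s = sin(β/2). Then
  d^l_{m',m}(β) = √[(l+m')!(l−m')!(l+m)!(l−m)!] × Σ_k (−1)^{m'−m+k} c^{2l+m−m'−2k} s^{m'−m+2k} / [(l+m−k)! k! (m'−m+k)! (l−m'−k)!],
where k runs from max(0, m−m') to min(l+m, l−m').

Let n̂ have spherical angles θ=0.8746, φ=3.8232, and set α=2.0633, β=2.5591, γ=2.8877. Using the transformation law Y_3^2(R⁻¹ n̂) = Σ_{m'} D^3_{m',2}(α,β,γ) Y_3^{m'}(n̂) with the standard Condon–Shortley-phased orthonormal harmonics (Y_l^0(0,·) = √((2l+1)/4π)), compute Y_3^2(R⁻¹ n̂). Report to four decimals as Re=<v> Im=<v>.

Need the full column D^3_{m',2} for m'=−3..3 at α=2.0633, β=2.5591, γ=2.8877.
cos(β/2)=0.287146, sin(β/2)=0.957887
d^3_{-3,2}: single k=5 term ⇒ +0.567218;  D = +0.519184+0.228437i
d^3_{-2,2}: k∈[4..5] ⇒ +0.347083 -0.772476 = -0.425393;  D = +0.033149+0.424100i
d^3_{-1,2}: k∈[3..4] ⇒ +0.131608 -0.732275 = -0.600667;  D = +0.505537-0.324396i
d^3_{0,2}: k∈[2..3] ⇒ +0.034167 -0.380210 = -0.346044;  D = -0.302381-0.168261i
d^3_{1,2}: k∈[1..2] ⇒ +0.005913 -0.131608 = -0.125695;  D = -0.001921+0.125680i
d^3_{2,2}: k∈[0..1] ⇒ +0.000561 -0.031190 = -0.030629;  D = +0.027207-0.014068i
d^3_{3,2}: single k=0 term ⇒ -0.004580;  D = -0.003778-0.002590i
Y_3^{m'}(θ=0.8746,φ=3.8232) and Σ D·Y over m':
  (+0.5192+0.2284i)·(+0.0860+0.1677i)  (+0.0331+0.4241i)·(+0.0795-0.3776i)  (+0.5055-0.3244i)·(-0.2034+0.1650i)  (-0.3024-0.1683i)·(-0.2258+0.0000i)  (-0.0019+0.1257i)·(+0.2034+0.1650i)  (+0.0272-0.0141i)·(+0.0795+0.3776i)  (-0.0038-0.0026i)·(-0.0860+0.1677i)
Y_3^2(R⁻¹ n̂) = +0.175216+0.349334i

Re=0.1752 Im=0.3493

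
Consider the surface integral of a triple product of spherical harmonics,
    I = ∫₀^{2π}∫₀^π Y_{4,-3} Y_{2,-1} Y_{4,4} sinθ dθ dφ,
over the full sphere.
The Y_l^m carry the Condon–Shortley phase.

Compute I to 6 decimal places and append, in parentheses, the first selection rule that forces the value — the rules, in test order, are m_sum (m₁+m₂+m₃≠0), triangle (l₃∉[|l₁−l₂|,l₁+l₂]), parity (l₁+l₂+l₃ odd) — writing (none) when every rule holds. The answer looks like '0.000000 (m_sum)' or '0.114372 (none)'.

0.198645 (none)

m-sum 0 ✓  L=10 even ✓  2≤4≤6 ✓
Π(2lᵢ+1) = 9×5×9 = 405
triangle coeff Δ(4,2,4) = 1/13860
Σ_t [0,2]: t=0:+1/192 t=1:−1/36 t=2:+1/192 = -5/288
(3j)²=20/693 [(4 2 4; 0 0 0)], sign=-1
Σ_t [1,1]: t=1:−1/1440 = -1/1440
(3j)²=7/165 [(4 2 4; -3 -1 4)], sign=-1
⇒ 4πI² = 60/121
I = (+1)√(60/121/(4π)) = 0.19864517
No selection rule forces the value: the integral is nonzero (none).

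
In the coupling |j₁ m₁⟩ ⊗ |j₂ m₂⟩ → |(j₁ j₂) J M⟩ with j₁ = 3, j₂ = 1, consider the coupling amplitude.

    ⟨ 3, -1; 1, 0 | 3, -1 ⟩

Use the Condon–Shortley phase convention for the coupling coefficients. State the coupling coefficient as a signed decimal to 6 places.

j₁+j₂−J=1  J+j₁−j₂=5  J−j₁+j₂=1  j₁+j₂+J+1=8
(j₁±m₁, j₂±m₂, J±M) = (2,4,1,1,2,4)
P² = 48
sum k=0..1:
  [0] +1/24 = 1/24
  [1] −1/12 = -1/12
S = -1/24
C² = P²·S² = 1/12 ; C = -0.288675

-0.288675  (= −√(1/12))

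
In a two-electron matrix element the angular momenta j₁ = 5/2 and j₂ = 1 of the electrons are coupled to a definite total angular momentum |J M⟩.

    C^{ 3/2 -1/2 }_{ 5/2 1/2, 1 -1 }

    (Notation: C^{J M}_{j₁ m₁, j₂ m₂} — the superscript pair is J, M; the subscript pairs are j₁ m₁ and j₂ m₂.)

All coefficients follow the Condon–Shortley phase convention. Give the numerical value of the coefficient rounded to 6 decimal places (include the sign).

+0.447214

triangle: 2!×3!×0!/6! = 12/720
(j±m)!: 3!×2!×0!×2!×1!×2! = 48
prefactor² = (2J+1)×Δ×N² = 16/5
  k=0: +1/(0!×2!×2!×0!×1!×0!) = 1/4
Σ = 1/4  ⇒  CG² = 16/5×(1/4)² = 1/5
CG = +√(1/5) = +0.447214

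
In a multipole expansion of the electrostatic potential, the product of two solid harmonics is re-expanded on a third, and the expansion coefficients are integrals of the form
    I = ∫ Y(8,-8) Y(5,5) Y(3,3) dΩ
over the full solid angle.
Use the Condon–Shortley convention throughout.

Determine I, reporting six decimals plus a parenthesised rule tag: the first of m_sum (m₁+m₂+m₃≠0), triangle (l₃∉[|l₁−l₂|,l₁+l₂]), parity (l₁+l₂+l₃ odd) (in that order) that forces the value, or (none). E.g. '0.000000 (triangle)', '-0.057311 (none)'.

Checks pass: Σm=0; 16 even; l₃=3∈[3,13].
(2·8+1)(2·5+1)(2·3+1) = 1309
Δ: 10! 6! 0! / 17! → 1/136136
sum: t=5:−1/518400 = -1/518400
3j²(8 5 3; 0 0 0) = Δ·Π!·Σ² = 56/2431  (sign +1)
sum: t=10:+1/2612736000 = 1/2612736000
3j²(8 5 3; -8 5 3) = Δ·Π!·Σ² = 1/17  (sign +1)
combine: 4πI² = 1309·56/2431·1/17 = 392/221
take √, sign +1: I = 0.37570067
No selection rule forces the value: the integral is nonzero (none).

0.375701 (none)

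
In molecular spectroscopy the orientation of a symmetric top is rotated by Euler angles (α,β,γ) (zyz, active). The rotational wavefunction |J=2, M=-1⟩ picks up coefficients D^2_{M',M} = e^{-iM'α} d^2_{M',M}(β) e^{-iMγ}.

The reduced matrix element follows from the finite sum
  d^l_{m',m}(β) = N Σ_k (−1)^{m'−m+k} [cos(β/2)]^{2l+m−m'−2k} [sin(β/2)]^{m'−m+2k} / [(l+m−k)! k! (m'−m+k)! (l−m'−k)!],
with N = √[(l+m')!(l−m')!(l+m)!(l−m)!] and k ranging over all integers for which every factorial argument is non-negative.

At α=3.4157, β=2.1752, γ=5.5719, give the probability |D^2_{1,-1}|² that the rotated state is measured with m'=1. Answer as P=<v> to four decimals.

P=0.0115

D^2_{1,-1}(3.4157,2.1752,5.5719) = e^{-i·1·3.4157}·d^2_{1,-1}(2.1752)·e^{-i·-1·5.5719}. Compute d first:
Half-angle: c=0.464612, s=0.885514. N=√(6·1·1·6)=6.000000
The bounds max(0,m−m')=0 and min(l+m,l−m')=1 give 2 terms
  k=0: (−1)^2·6.0000/(2)·0.4646^2·0.8855^2 = +0.507801
  k=1: (−1)^3·6.0000/(6)·0.4646^0·0.8855^4 = -0.614869
d^2_{1,-1}(2.1752) = +0.507801 -0.614869 = -0.107068
|D^2_{1,-1}|² = |d^2_{1,-1}(β)|² = (-0.107068)² = 0.011464 (the z-rotation phases have unit modulus)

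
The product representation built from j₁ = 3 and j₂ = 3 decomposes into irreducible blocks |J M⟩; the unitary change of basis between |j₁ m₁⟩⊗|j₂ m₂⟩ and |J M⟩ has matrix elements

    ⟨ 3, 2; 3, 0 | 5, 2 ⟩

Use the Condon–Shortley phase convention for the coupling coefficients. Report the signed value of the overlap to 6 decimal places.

+0.577350

√[11·1!5!5!/12! · 5!1!3!3!7!3!] = √(43200)
  +(−1)^0/∏(0,1,1,3,4,2)! = 1/288  (running 1/288)
  +(−1)^1/∏(1,0,0,2,5,3)! = -1/1440  (running 1/360)
⟨..|..⟩ = √(43200)·(1/360) = +0.577350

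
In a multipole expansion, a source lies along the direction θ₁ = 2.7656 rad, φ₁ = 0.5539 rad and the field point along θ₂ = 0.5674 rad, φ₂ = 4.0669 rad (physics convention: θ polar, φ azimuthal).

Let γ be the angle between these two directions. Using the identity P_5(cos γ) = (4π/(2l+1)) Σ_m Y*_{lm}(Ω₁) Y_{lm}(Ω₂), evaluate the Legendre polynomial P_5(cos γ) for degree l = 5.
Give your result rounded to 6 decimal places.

-0.574852

Expand P_5 via completeness: Σ_{m} conj(Y_{5,m}) at Ω₁ times Y_{5,m} at Ω₂ —
  [-5]  conj(Y_{5,-5})(Ω₁) = -0.002886+0.001126i ; Y_{5,-5}(Ω₂) = +0.001784-0.020735i ; Δ = +0.000018+0.000062i
  [-4]  conj(Y_{5,-4})(Ω₁) = +0.014917-0.019836i ; Y_{5,-4}(Ω₂) = -0.087511+0.054821i ; Δ = -0.000218+0.002554i
  [-3]  conj(Y_{5,-3})(Ω₁) = -0.010552+0.115757i ; Y_{5,-3}(Ω₂) = +0.270843+0.103703i ; Δ = -0.014862+0.030258i
  [-2]  conj(Y_{5,-2})(Ω₁) = -0.151462-0.303417i ; Y_{5,-2}(Ω₂) = -0.129229-0.449715i ; Δ = -0.116878+0.107325i
  [-1]  conj(Y_{5,-1})(Ω₁) = +0.460745+0.284964i ; Y_{5,-1}(Ω₂) = -0.172357+0.228860i ; Δ = -0.144629+0.056331i
  [+0]  conj(Y_{5,0})(Ω₁) = -0.173471-0.000000i ; Y_{5,0}(Ω₂) = -0.287895+0.000000i ; Δ = +0.049942+0.000000i
  [+1]  conj(Y_{5,1})(Ω₁) = -0.460745+0.284964i ; Y_{5,1}(Ω₂) = +0.172357+0.228860i ; Δ = -0.144629-0.056331i
  [+2]  conj(Y_{5,2})(Ω₁) = -0.151462+0.303417i ; Y_{5,2}(Ω₂) = -0.129229+0.449715i ; Δ = -0.116878-0.107325i
  [+3]  conj(Y_{5,3})(Ω₁) = +0.010552+0.115757i ; Y_{5,3}(Ω₂) = -0.270843+0.103703i ; Δ = -0.014862-0.030258i
  [+4]  conj(Y_{5,4})(Ω₁) = +0.014917+0.019836i ; Y_{5,4}(Ω₂) = -0.087511-0.054821i ; Δ = -0.000218-0.002554i
  [+5]  conj(Y_{5,5})(Ω₁) = +0.002886+0.001126i ; Y_{5,5}(Ω₂) = -0.001784-0.020735i ; Δ = +0.000018-0.000062i
Σ over m = -0.503198-0.000000i; ×(4π/11) → -0.574852-0.000000i. Real part: -0.574852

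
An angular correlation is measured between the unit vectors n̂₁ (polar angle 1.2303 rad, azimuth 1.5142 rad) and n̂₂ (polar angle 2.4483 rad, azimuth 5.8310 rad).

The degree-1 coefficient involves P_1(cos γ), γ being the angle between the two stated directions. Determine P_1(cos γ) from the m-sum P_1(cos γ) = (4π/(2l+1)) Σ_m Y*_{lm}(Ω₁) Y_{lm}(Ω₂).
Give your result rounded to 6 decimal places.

Expand P_1 via completeness: Σ_{m} conj(Y_{1,m}) at Ω₁ times Y_{1,m} at Ω₂ —
  m=-1: (0.018421, 0.325138) × (0.198605, 0.096473) = (-0.027708, 0.066351)  (running Σ = (-0.027708, 0.066351))
  m=0: (0.163171, -0.000000) × (-0.375807, 0.000000) = (-0.061321, 0.000000)  (running Σ = (-0.089029, 0.066351))
  m=1: (-0.018421, 0.325138) × (-0.198605, 0.096473) = (-0.027708, -0.066351)  (running Σ = (-0.116738, 0.000000))
Accumulated sum (-0.116738, 0.000000); after 4π/(2l+1) scaling, (-0.488990, 0.000000) ⇒ P_1 = -0.488990

-0.488990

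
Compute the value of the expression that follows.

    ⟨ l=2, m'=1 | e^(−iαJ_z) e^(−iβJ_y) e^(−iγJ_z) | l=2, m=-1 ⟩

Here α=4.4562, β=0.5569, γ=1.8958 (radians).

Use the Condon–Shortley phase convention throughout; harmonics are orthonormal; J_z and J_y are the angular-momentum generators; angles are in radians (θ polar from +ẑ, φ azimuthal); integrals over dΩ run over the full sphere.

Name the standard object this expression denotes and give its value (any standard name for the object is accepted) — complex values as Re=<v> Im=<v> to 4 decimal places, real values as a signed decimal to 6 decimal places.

This is a Wigner D-matrix element — the rotation-matrix element ⟨l m'| R(α,β,γ) |l m⟩ in the angular-momentum basis.
D^2_{1,-1}(4.4562,0.5569,1.8958) = e^{-i·1·4.4562}·d^2_{1,-1}(0.5569)·e^{-i·-1·1.8958}. Compute d first:
Half-angle: c=0.961483, s=0.274866. N=√(6·1·1·6)=6.000000
k: max(0,(-1)−(1))=0 … min(2+(-1),2−(1))=1
  k=0: (−1)^2·6.0000/(2)·0.9615^2·0.2749^2 = +0.209530
  k=1: (−1)^3·6.0000/(6)·0.9615^0·0.2749^4 = -0.005708
d^2_{1,-1}(0.5569) = +0.209530 -0.005708 = +0.203822
Attach z-rotation phases: D = e^{-i(1)(4.4562)}·(+0.203822)·e^{-i(-1)(1.8958)} = -0.170356-0.111902i

Wigner D-matrix element, Re=-0.1704 Im=-0.1119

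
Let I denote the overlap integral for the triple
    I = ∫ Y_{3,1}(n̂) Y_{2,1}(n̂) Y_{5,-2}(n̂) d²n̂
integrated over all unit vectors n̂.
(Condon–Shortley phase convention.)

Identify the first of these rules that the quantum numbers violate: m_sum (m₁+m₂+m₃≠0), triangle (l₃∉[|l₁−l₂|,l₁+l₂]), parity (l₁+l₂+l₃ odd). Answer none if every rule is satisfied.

none

azimuthal sum: 1 + 1 − 2 = 0  ✓
1 ≤ 5 ≤ 5 (triangle on l)  ✓
L = 3 + 2 + 5 = 10 (even)  ✓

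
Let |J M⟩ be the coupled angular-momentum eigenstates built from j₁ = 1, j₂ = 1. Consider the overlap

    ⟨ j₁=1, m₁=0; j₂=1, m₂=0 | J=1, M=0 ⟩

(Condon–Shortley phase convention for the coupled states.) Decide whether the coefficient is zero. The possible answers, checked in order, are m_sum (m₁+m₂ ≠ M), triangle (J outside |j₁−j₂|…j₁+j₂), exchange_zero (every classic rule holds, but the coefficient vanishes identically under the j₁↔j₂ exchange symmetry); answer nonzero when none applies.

m-sum: m₁+m₂ = 0+0 = 0, M = 0  ✓
triangle: |j₁−j₂| = 0 ≤ J = 1 ≤ j₁+j₂ = 2  ✓
exchange: j₁=j₂ and m₁=m₂, and (−1)^(j₁+j₂−J) = (−1)^1 = −1 forces ⟨j₁m₁;j₂m₂|JM⟩ = −⟨j₂m₂;j₁m₁|JM⟩ = −⟨j₁m₁;j₂m₂|JM⟩ ⇒ the coefficient vanishes identically
Racah sum check: Σ_k collapses to 0 ⇒ CG = 0

exchange_zero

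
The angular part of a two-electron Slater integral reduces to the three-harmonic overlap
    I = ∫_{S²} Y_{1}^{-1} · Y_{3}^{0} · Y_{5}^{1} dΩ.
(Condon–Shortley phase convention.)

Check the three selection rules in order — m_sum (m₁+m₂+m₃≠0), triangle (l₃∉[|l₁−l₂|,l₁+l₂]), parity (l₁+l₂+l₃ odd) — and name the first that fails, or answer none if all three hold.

m₁+m₂+m₃ = -1 + 0 + 1 = 0  ✓
triangle: need |l₁−l₂| ≤ l₃ ≤ l₁+l₂ = [2,4]; l₃=5 is outside  ✗
parity: l₁+l₂+l₃ = 9 is odd

triangle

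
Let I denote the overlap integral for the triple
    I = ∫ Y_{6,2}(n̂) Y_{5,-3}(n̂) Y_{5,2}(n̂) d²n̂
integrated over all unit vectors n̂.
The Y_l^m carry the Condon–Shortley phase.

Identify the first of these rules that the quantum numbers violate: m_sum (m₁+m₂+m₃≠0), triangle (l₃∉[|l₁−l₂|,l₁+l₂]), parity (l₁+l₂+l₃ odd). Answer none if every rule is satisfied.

m_sum

m₁+m₂+m₃ = 2 − 3 + 2 = 1  ✗
triangle: |6−5|=1 ≤ l₃=5 ≤ 6+5=11
parity: l₁+l₂+l₃ = 16 is even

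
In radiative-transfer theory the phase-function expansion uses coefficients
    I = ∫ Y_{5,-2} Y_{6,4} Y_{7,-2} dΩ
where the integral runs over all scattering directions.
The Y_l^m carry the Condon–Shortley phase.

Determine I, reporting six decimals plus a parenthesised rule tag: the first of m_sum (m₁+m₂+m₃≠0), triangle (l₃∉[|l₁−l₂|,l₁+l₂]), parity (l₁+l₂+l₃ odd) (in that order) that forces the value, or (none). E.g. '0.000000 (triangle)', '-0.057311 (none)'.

0.048529 (none)

Checks pass: Σm=0; 18 even; l₃=7∈[1,11].
(2·5+1)(2·6+1)(2·7+1) = 2145
Δ: 4! 6! 8! / 19! → 1/174594420
sum: t=0:+1/4147200 t=1:−1/207360 t=2:+1/82944 t=3:−1/207360 t=4:+1/4147200 = 1/345600
3j²(5 6 7; 0 0 0) = Δ·Π!·Σ² = 420/46189  (sign -1)
sum: t=2:+1/19353600 t=3:−1/1451520 t=4:+1/1244160 = 29/174182400
3j²(5 6 7; -2 4 -2) = Δ·Π!·Σ² = 841/554268  (sign -1)
combine: 4πI² = 2145·420/46189·841/554268 = 441525/14919047
take √, sign +1: I = 0.04852909
No selection rule forces the value: the integral is nonzero (none).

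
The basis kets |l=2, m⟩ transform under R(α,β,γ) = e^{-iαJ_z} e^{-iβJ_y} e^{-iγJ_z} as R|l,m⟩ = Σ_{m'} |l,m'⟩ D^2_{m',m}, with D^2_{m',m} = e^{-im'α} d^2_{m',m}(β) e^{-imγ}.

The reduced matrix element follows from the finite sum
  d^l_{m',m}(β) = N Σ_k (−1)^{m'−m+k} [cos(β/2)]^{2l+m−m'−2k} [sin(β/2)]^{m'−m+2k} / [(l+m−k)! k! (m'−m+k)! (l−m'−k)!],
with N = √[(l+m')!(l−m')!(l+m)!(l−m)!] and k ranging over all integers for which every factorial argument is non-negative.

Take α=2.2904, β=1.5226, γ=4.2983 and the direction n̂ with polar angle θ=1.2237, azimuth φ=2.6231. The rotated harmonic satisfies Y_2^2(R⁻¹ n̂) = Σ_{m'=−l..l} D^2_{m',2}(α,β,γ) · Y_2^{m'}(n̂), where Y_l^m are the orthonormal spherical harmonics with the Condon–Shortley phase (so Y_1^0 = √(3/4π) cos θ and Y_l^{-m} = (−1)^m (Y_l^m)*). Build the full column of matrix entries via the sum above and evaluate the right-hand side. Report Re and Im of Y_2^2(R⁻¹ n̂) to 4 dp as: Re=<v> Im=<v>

Re=-0.0503 Im=0.0494

Need the full column D^2_{m',2} for m'=−2..2 at α=2.2904, β=1.5226, γ=4.2983.
cos(β/2)=0.723940, sin(β/2)=0.689863
d^2_{-2,2}: single k=4 term ⇒ +0.226491;  D = -0.145318+0.173727i
d^2_{-1,2}: single k=3 term ⇒ +0.475359;  D = +0.475233-0.010939i
d^2_{0,2}: single k=2 term ⇒ +0.610951;  D = -0.413137-0.450088i
d^2_{1,2}: single k=1 term ⇒ +0.523480;  D = -0.056725+0.520398i
d^2_{2,2}: single k=0 term ⇒ +0.274669;  D = +0.224970-0.157581i
Y_2^{m'}(θ=1.2237,φ=2.6231) and Σ D·Y over m':
  (-0.1453+0.1737i)·(+0.1738+0.2941i)  (+0.4752-0.0109i)·(-0.2146-0.1225i)  (-0.4131-0.4501i)·(-0.2059+0.0000i)  (-0.0567+0.5204i)·(+0.2146-0.1225i)  (+0.2250-0.1576i)·(+0.1738-0.2941i)
Y_2^2(R⁻¹ n̂) = -0.050301+0.049392i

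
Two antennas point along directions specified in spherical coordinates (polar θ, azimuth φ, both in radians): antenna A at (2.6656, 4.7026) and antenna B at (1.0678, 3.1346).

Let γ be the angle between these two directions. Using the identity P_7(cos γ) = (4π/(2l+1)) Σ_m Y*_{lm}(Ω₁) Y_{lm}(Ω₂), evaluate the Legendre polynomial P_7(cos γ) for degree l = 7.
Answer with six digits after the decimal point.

-0.054135

Expand P_7 via completeness: Σ_{m} conj(Y_{7,m}) at Ω₁ times Y_{7,m} at Ω₂ —
  m=-7: (0.000145, 0.002116) × (-0.197927, -0.009696) = (-0.000008, -0.000420)  (running Σ = (-0.000008, -0.000420))
  m=-6: (0.015367, -0.000904) × (0.407594, 0.017111) = (0.006279, -0.000105)  (running Σ = (0.006271, -0.000526))
  m=-5: (-0.003362, -0.068634) × (-0.382585, -0.013382) = (0.000368, 0.026303)  (running Σ = (0.006639, 0.025778))
  m=-4: (-0.208911, 0.008184) × (0.004350, 0.000122) = (-0.000910, 0.000010)  (running Σ = (0.005729, 0.025788))
  m=-3: (0.012537, 0.426770) × (0.343310, 0.007203) = (0.001230, 0.146605)  (running Σ = (0.006959, 0.172392))
  m=-2: (0.506517, -0.009918) × (-0.164379, -0.002299) = (-0.083284, 0.000466)  (running Σ = (-0.076325, 0.172858))
  m=-1: (-0.001215, -0.124077) × (-0.281181, -0.001966) = (0.000098, 0.034890)  (running Σ = (-0.076227, 0.207749))
  m=0: (0.433158, -0.000000) × (0.202781, 0.000000) = (0.087836, 0.000000)  (running Σ = (0.011609, 0.207749))
  m=1: (0.001215, -0.124077) × (0.281181, -0.001966) = (0.000098, -0.034890)  (running Σ = (0.011706, 0.172858))
  m=2: (0.506517, 0.009918) × (-0.164379, 0.002299) = (-0.083284, -0.000466)  (running Σ = (-0.071577, 0.172392))
  m=3: (-0.012537, 0.426770) × (-0.343310, 0.007203) = (0.001230, -0.146605)  (running Σ = (-0.070347, 0.025788))
  m=4: (-0.208911, -0.008184) × (0.004350, -0.000122) = (-0.000910, -0.000010)  (running Σ = (-0.071257, 0.025778))
  m=5: (0.003362, -0.068634) × (0.382585, -0.013382) = (0.000368, -0.026303)  (running Σ = (-0.070889, -0.000526))
  m=6: (0.015367, 0.000904) × (0.407594, -0.017111) = (0.006279, 0.000105)  (running Σ = (-0.064610, -0.000420))
  m=7: (-0.000145, 0.002116) × (0.197927, -0.009696) = (-0.000008, 0.000420)  (running Σ = (-0.064618, -0.000000))
Total Σ_m = (-0.064618, -0.000000). Multiply by 0.837758: (-0.054135, -0.000000). P_7(cos γ) = -0.054135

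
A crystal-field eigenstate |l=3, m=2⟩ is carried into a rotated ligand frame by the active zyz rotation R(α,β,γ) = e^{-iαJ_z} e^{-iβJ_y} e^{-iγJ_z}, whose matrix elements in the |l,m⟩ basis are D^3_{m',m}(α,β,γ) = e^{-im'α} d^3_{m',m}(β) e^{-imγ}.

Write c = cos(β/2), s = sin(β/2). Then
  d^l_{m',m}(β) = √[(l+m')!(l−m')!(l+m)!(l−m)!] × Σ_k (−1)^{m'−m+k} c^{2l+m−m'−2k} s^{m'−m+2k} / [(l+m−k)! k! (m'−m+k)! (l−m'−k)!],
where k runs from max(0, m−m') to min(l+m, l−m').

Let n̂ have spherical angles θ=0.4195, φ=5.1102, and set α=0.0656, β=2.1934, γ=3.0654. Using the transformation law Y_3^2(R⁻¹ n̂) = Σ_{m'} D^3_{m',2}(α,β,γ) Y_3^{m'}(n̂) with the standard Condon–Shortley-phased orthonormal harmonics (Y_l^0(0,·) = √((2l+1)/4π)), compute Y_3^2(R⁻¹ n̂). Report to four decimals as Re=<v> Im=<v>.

Re=-0.1829 Im=-0.3051

Need the full column D^3_{m',2} for m'=−3..3 at α=0.0656, β=2.1934, γ=3.0654.
cos(β/2)=0.456535, sin(β/2)=0.889706
d^3_{-3,2}: single k=5 term ⇒ +0.623420;  D = +0.585798+0.213292i
d^3_{-2,2}: k∈[4..5] ⇒ +0.652984 -0.495996 = +0.156989;  D = +0.150718+0.043925i
d^3_{-1,2}: k∈[3..4] ⇒ +0.423829 -0.804832 = -0.381004;  D = -0.371987-0.082397i
d^3_{0,2}: k∈[2..3] ⇒ +0.188342 -0.715309 = -0.526966;  D = -0.520860-0.079991i
d^3_{1,2}: k∈[1..2] ⇒ +0.055798 -0.423829 = -0.368031;  D = -0.366646-0.031900i
d^3_{2,2}: k∈[0..1] ⇒ +0.009054 -0.171932 = -0.162878;  D = -0.162842-0.003450i
d^3_{3,2}: single k=0 term ⇒ -0.043221;  D = -0.043178+0.001919i
Y_3^{m'}(θ=0.4195,φ=5.1102) and Σ D·Y over m':
  (+0.5858+0.2133i)·(-0.0262-0.0104i)  (+0.1507+0.0439i)·(-0.1084+0.1106i)  (-0.3720-0.0824i)·(+0.1617+0.3848i)  (-0.5209-0.0800i)·(+0.3989+0.0000i)  (-0.3666-0.0319i)·(-0.1617+0.3848i)  (-0.1628-0.0035i)·(-0.1084-0.1106i)  (-0.0432+0.0019i)·(+0.0262-0.0104i)
Y_3^2(R⁻¹ n̂) = -0.182852-0.305149i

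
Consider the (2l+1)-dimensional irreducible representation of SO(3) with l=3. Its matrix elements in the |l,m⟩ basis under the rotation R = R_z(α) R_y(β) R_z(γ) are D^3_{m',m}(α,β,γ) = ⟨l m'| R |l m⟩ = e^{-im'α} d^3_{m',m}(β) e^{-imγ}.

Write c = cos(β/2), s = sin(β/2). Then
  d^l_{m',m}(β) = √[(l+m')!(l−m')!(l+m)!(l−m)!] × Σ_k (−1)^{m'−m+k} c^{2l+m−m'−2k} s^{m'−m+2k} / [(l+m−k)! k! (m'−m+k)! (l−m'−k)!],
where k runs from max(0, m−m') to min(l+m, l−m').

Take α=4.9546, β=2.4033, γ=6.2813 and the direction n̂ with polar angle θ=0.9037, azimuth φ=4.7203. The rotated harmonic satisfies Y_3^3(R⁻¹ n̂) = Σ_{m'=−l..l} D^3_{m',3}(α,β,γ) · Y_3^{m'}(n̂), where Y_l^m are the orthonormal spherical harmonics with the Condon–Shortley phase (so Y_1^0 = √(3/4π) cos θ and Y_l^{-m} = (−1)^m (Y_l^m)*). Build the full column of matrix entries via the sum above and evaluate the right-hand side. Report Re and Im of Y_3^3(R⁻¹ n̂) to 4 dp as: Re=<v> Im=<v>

Re=0.3525 Im=0.2194

Need the full column D^3_{m',3} for m'=−3..3 at α=4.9546, β=2.4033, γ=6.2813.
cos(β/2)=0.360819, sin(β/2)=0.932636
d^3_{-3,3}: single k=6 term ⇒ +0.658070;  D = -0.439968+0.489371i
d^3_{-2,3}: single k=5 term ⇒ +0.623628;  D = -0.550225-0.293538i
d^3_{-1,3}: single k=4 term ⇒ +0.381482;  D = +0.093591-0.369823i
d^3_{0,3}: single k=3 term ⇒ +0.170420;  D = +0.170417+0.000964i
d^3_{1,3}: single k=2 term ⇒ +0.057099;  D = +0.013381+0.055509i
d^3_{2,3}: single k=1 term ⇒ +0.013971;  D = -0.012400+0.006436i
d^3_{3,3}: single k=0 term ⇒ +0.002207;  D = -0.001457-0.001658i
Y_3^{m'}(θ=0.9037,φ=4.7203) and Σ D·Y over m':
  (-0.4400+0.4894i)·(-0.0048-0.2022i)  (-0.5502-0.2935i)·(-0.3902+0.0062i)  (+0.0936-0.3698i)·(+0.0018+0.2321i)  (+0.1704+0.0010i)·(-0.2507+0.0000i)  (+0.0134+0.0555i)·(-0.0018+0.2321i)  (-0.0124+0.0064i)·(-0.3902-0.0062i)  (-0.0015-0.0017i)·(+0.0048-0.2022i)
Y_3^3(R⁻¹ n̂) = +0.352495+0.219432i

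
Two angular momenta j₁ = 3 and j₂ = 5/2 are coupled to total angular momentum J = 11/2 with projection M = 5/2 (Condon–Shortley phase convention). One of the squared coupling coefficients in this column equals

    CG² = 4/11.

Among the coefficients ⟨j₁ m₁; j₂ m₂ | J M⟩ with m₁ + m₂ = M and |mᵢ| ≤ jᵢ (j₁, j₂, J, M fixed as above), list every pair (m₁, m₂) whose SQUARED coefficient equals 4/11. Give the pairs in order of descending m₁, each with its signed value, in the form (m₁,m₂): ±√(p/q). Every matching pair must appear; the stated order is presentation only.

(2,1/2): +√(4/11)

Admissible pairs with m₁+m₂ = M = 5/2: (0,5/2), (1,3/2), (2,1/2), (3,-1/2)
  (m₁,m₂)=(3,-1/2): CG² = 2/33, CG = +√(2/33)
  (m₁,m₂)=(2,1/2): CG² = 4/11, CG = +√(4/11)   ← matches the target
  (m₁,m₂)=(1,3/2): CG² = 5/11, CG = +√(5/11)
  (m₁,m₂)=(0,5/2): CG² = 4/33, CG = +√(4/33)
Pairs with CG² = 4/11: (2,1/2): +√(4/11)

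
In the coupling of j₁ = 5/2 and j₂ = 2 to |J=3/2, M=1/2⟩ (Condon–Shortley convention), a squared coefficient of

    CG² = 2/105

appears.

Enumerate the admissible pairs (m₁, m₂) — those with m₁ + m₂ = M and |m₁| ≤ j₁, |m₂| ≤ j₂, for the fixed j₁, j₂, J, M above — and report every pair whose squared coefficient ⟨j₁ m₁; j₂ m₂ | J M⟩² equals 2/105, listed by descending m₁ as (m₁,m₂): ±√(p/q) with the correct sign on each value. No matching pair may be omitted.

(3/2,-1): −√(2/105)

Admissible pairs with m₁+m₂ = M = 1/2: (-3/2,2), (-1/2,1), (1/2,0), (3/2,-1), (5/2,-2)
  (m₁,m₂)=(5/2,-2): CG² = 8/21, CG = +√(8/21)
  (m₁,m₂)=(3/2,-1): CG² = 2/105, CG = −√(2/105)   ← matches the target
  (m₁,m₂)=(1/2,0): CG² = 2/35, CG = −√(2/35)
  (m₁,m₂)=(-1/2,1): CG² = 5/21, CG = +√(5/21)
  (m₁,m₂)=(-3/2,2): CG² = 32/105, CG = −√(32/105)
Pairs with CG² = 2/105: (3/2,-1): −√(2/105)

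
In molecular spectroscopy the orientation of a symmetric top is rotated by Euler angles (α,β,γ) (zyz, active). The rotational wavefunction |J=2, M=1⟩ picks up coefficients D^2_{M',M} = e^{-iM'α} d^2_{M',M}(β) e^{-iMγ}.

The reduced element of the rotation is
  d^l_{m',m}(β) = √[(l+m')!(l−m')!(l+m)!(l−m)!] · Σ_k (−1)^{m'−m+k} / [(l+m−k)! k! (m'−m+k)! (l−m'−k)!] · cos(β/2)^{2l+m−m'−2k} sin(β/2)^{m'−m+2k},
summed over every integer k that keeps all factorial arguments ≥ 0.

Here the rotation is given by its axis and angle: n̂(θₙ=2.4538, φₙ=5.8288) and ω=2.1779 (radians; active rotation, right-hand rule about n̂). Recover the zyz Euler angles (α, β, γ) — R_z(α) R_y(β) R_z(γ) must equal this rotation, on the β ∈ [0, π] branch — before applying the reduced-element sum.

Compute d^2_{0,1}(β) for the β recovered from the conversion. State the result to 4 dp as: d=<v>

Axis–angle → zyz. n̂ = (sinθₙcosφₙ, sinθₙsinφₙ, cosθₙ) = (+0.570417, -0.278635, -0.772649), ω = 2.1779.
R = I cosω + sinω [n̂]ₓ + (1−cosω) n̂n̂ᵀ gives
  R = [-0.059491, +0.384969, -0.921010; -0.884191, -0.448562, -0.130380; -0.463323, +0.806592, +0.367071]
β = atan2(√(R₁₃²+R₂₃²), R₃₃) = 1.194938; α = atan2(R₂₃, R₁₃) mod 2π = 3.282220; γ = atan2(R₃₂, −R₃₁) mod 2π = 1.049398
d^2_{0,1}(β=1.1949) via the finite sum:
Half-angle: c=0.826762, s=0.562552. N=√(2·2·6·1)=4.898979
k: max(0,(1)−(0))=1 … min(2+(1),2−(0))=2
  k=1: (−1)^0·4.8990/(2)·0.8268^3·0.5626^1 = +0.778717
  k=2: (−1)^1·4.8990/(2)·0.8268^1·0.5626^3 = -0.360532
d^2_{0,1}(1.1949) = +0.778717 -0.360532 = +0.418186

d=0.4182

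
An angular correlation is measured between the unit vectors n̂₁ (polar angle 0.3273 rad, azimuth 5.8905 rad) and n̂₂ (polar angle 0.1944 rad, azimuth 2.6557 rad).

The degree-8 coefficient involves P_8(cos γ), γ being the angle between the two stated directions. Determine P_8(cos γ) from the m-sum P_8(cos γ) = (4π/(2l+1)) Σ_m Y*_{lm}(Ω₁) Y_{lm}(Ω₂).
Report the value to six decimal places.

Summing Y*_{l m}(θ₁,φ₁)·Y_{l m}(θ₂,φ₂) over m ∈ [−8, 8]; prefactor 4π/(2·8+1) = 0.739198:
  term(m=-8) = +0.000000+0.000000i   from Y*(Ω₁)=-0.000059-0.000000i, Y(Ω₂)=-0.000001-0.000001i
  term(m=-7) = -0.000000-0.000000i   from Y*(Ω₁)=-0.000640-0.000265i, Y(Ω₂)=+0.000020+0.000005i
  term(m=-6) = +0.000001+0.000001i   from Y*(Ω₁)=-0.003658-0.003659i, Y(Ω₂)=-0.000256+0.000059i
  term(m=-5) = -0.000061-0.000030i   from Y*(Ω₁)=-0.010572-0.025529i, Y(Ω₂)=+0.001859-0.001605i
  term(m=-4) = +0.001719+0.000672i   from Y*(Ω₁)=+0.000006-0.108213i, Y(Ω₂)=-0.006213+0.015887i
  term(m=-3) = -0.025433-0.007303i   from Y*(Ω₁)=+0.116141-0.280357i, Y(Ω₂)=-0.009843-0.086640i
  term(m=-2) = +0.170115+0.032084i   from Y*(Ω₁)=+0.393835-0.393814i, Y(Ω₂)=+0.175251+0.256708i
  term(m=-1) = -0.326670-0.030536i   from Y*(Ω₁)=+0.452356-0.187365i, Y(Ω₂)=-0.592536-0.312932i
  term(m=+0) = -0.103728-0.000000i   from Y*(Ω₁)=-0.209245-0.000000i, Y(Ω₂)=+0.495724+0.000000i
  term(m=+1) = -0.326670+0.030536i   from Y*(Ω₁)=-0.452356-0.187365i, Y(Ω₂)=+0.592536-0.312932i
  term(m=+2) = +0.170115-0.032084i   from Y*(Ω₁)=+0.393835+0.393814i, Y(Ω₂)=+0.175251-0.256708i
  term(m=+3) = -0.025433+0.007303i   from Y*(Ω₁)=-0.116141-0.280357i, Y(Ω₂)=+0.009843-0.086640i
  term(m=+4) = +0.001719-0.000672i   from Y*(Ω₁)=+0.000006+0.108213i, Y(Ω₂)=-0.006213-0.015887i
  term(m=+5) = -0.000061+0.000030i   from Y*(Ω₁)=+0.010572-0.025529i, Y(Ω₂)=-0.001859-0.001605i
  term(m=+6) = +0.000001-0.000001i   from Y*(Ω₁)=-0.003658+0.003659i, Y(Ω₂)=-0.000256-0.000059i
  term(m=+7) = -0.000000+0.000000i   from Y*(Ω₁)=+0.000640-0.000265i, Y(Ω₂)=-0.000020+0.000005i
  term(m=+8) = +0.000000-0.000000i   from Y*(Ω₁)=-0.000059+0.000000i, Y(Ω₂)=-0.000001+0.000001i
Σ over m = -0.464384+0.000000i; ×(4π/17) → -0.343272+0.000000i. Real part: -0.343272

-0.343272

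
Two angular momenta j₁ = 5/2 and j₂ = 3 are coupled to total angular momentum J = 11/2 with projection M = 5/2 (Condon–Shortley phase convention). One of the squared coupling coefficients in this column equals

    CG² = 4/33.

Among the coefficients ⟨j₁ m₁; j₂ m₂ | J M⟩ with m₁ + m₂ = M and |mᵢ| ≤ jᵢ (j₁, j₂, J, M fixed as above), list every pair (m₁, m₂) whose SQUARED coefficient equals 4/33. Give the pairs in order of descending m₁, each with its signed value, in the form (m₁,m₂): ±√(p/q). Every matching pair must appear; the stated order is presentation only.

Admissible pairs with m₁+m₂ = M = 5/2: (-1/2,3), (1/2,2), (3/2,1), (5/2,0)
  (m₁,m₂)=(5/2,0): CG² = 4/33, CG = +√(4/33)   ← matches the target
  (m₁,m₂)=(3/2,1): CG² = 5/11, CG = +√(5/11)
  (m₁,m₂)=(1/2,2): CG² = 4/11, CG = +√(4/11)
  (m₁,m₂)=(-1/2,3): CG² = 2/33, CG = +√(2/33)
Pairs with CG² = 4/33: (5/2,0): +√(4/33)

(5/2,0): +√(4/33)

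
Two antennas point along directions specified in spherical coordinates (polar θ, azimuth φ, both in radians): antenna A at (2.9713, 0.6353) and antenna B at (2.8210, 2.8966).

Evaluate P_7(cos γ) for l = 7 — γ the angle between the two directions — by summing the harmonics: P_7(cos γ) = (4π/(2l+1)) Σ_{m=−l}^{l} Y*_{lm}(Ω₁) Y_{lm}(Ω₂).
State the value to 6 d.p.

Addition theorem: P_7(cos γ) = (4π/15) Σ_m Y*_{lm}(Ω₁) Y_{lm}(Ω₂), m = −7…7:
  m=-7: (-0.00000 - 0.00000j) × (0.00002 - 0.00015j) = -0.00000 + 0.00000j  (running Σ = -0.00000 + 0.00000j)
  m=-6: (0.00003 + 0.00003j) × (-0.00018 - 0.00173j) = 0.00000 - 0.00000j  (running Σ = 0.00000 - 0.00000j)
  m=-5: (-0.00060 - 0.00002j) × (-0.00414 - 0.01149j) = 0.00000 + 0.00001j  (running Σ = 0.00000 + 0.00001j)
  m=-4: (0.00474 - 0.00324j) × (-0.03332 - 0.04968j) = -0.00032 - 0.00013j  (running Σ = -0.00032 - 0.00012j)
  m=-3: (-0.01307 + 0.03753j) × (-0.15298 - 0.13828j) = 0.00719 - 0.00393j  (running Σ = 0.00687 - 0.00405j)
  m=-2: (-0.05639 - 0.18218j) × (-0.41546 - 0.22160j) = -0.01694 + 0.08819j  (running Σ = -0.01007 + 0.08413j)
  m=-1: (0.45512 + 0.33554j) × (-0.55634 - 0.13909j) = -0.20653 - 0.24998j  (running Σ = -0.21660 - 0.16585j)
  m=0: (-0.69155 + 0.00000j) × (0.00081 + 0.00000j) = -0.00056 + 0.00000j  (running Σ = -0.21716 - 0.16585j)
  m=1: (-0.45512 + 0.33554j) × (0.55634 - 0.13909j) = -0.20653 + 0.24998j  (running Σ = -0.42369 + 0.08413j)
  m=2: (-0.05639 + 0.18218j) × (-0.41546 + 0.22160j) = -0.01694 - 0.08819j  (running Σ = -0.44063 - 0.00405j)
  m=3: (0.01307 + 0.03753j) × (0.15298 - 0.13828j) = 0.00719 + 0.00393j  (running Σ = -0.43344 - 0.00012j)
  m=4: (0.00474 + 0.00324j) × (-0.03332 + 0.04968j) = -0.00032 + 0.00013j  (running Σ = -0.43376 + 0.00001j)
  m=5: (0.00060 - 0.00002j) × (0.00414 - 0.01149j) = 0.00000 - 0.00001j  (running Σ = -0.43375 - 0.00000j)
  m=6: (0.00003 - 0.00003j) × (-0.00018 + 0.00173j) = 0.00000 + 0.00000j  (running Σ = -0.43375 + 0.00000j)
  m=7: (0.00000 - 0.00000j) × (-0.00002 - 0.00015j) = -0.00000 - 0.00000j  (running Σ = -0.43375 + 0.00000j)
Accumulated sum -0.43375 + 0.00000j; after 4π/(2l+1) scaling, -0.36338 + 0.00000j ⇒ P_7 = -0.363381

-0.363381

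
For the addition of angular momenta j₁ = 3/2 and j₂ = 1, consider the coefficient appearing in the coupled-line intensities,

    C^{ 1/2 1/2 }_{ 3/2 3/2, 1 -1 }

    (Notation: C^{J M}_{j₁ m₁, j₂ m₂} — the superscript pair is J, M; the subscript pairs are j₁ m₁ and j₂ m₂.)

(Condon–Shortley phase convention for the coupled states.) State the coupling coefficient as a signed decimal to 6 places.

+√(1/2) ≈ +0.707107

j₁+j₂−J=2  J+j₁−j₂=1  J−j₁+j₂=0  j₁+j₂+J+1=4
(j₁±m₁, j₂±m₂, J±M) = (3,0,0,2,1,0)
P² = 2
sum k=0..0:
  [0] +1/2 = 1/2
S = 1/2
C² = P²·S² = 1/2 ; C = +0.707107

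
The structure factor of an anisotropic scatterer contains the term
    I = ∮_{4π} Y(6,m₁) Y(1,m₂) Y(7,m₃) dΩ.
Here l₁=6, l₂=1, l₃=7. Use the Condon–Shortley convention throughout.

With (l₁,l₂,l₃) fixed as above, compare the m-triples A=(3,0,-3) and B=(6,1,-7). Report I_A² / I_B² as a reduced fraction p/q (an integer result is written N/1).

40/91

Same 6,1,7: normalisation and zero-m 3j drop out of the ratio.
A: Δ: 0! 12! 2! / 15! → 1/1365; sum: t=0:+1/2177280 = 1/2177280; 3j²(6 1 7; 3 0 -3) = Δ·Π!·Σ² = 8/273  (sign +1)
B: Δ: 0! 12! 2! / 15! → 1/1365; sum: t=0:+1/958003200 = 1/958003200; 3j²(6 1 7; 6 1 -7) = Δ·Π!·Σ² = 1/15  (sign +1)
I_A²/I_B² = (8/273)/(1/15) = 40/91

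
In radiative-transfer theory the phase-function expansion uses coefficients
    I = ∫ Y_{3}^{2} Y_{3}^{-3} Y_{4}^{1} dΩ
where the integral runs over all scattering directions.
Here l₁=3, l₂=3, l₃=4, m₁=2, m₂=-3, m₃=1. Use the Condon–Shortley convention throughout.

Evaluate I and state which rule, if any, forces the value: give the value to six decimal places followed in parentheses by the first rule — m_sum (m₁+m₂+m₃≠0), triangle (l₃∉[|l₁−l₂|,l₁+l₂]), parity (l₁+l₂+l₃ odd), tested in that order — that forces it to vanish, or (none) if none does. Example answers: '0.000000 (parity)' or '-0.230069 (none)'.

Checks pass: Σm=0; 10 even; l₃=4∈[0,6].
(2·3+1)(2·3+1)(2·4+1) = 441
Δ: 2! 4! 4! / 11! → 1/34650
sum: t=0:+1/72 t=1:−1/16 t=2:+1/72 = -5/144
3j²(3 3 4; 0 0 0) = Δ·Π!·Σ² = 2/77  (sign -1)
sum: t=0:+1/288 = 1/288
3j²(3 3 4; 2 -3 1) = Δ·Π!·Σ² = 5/231  (sign -1)
combine: 4πI² = 441·2/77·5/231 = 30/121
take √, sign +1: I = 0.14046335
No selection rule forces the value: the integral is nonzero (none).

0.140463 (none)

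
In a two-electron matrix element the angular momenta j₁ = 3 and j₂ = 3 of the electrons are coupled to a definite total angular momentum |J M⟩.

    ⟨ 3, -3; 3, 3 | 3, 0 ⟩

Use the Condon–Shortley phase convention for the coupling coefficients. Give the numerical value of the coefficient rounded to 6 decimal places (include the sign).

√[7·3!3!3!/10! · 0!6!6!0!3!3!] = √(7776)
  +(−1)^3/∏(3,0,3,3,0,0)! = -1/216  (running -1/216)
⟨..|..⟩ = √(7776)·(-1/216) = -0.408248

−√(1/6) ≈ -0.408248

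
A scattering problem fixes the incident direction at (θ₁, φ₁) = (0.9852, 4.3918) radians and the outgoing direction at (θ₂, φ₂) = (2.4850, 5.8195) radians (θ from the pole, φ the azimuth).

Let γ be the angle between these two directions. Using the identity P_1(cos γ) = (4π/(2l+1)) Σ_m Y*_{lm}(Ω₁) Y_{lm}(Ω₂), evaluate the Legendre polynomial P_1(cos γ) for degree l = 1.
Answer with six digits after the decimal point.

Summing Y*_{l m}(θ₁,φ₁)·Y_{l m}(θ₂,φ₂) over m ∈ [−1, 1]; prefactor 4π/(2·1+1) = 4.188790:
  m=-1: Y*=-0.090734-0.273259i  Y=+0.188629+0.094323i  product +0.008660-0.060103i
  m=+0: Y*=+0.270049-0.000000i  Y=-0.387011+0.000000i  product -0.104512+0.000000i
  m=+1: Y*=+0.090734-0.273259i  Y=-0.188629+0.094323i  product +0.008660+0.060103i
Accumulated sum -0.087192+0.000000i; after 4π/(2l+1) scaling, -0.365231+0.000000i ⇒ P_1 = -0.365231

-0.365231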